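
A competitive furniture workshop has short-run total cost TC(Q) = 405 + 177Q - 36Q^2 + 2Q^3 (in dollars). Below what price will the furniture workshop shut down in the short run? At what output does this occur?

The shutdown price is the minimum of AVC. VC = 177Q - 36Q^2 + 2Q^3, so AVC = 177 - 36Q + 2Q^2.
dAVC/dQ = -36 + 4Q = 0 gives Q = 9. min AVC = 177 - 36·9 + 2·9^2 = 15.
The firm shuts down for any P below $15.

$15 per unit, at Q = 9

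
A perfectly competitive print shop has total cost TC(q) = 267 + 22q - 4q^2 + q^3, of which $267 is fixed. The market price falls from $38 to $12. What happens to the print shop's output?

Output falls from 4 to 0 (the firm shuts down)

AVC = 22 - 4q + q^2, minimized at q = 2 where min AVC = $18. MC = 22 - 8q + 3q^2.
With P = $38 above the shutdown price, P = MC gives q = 4.
At P = $12 < min AVC = $18, price no longer covers variable cost at any output, so the firm shuts down: q = 0.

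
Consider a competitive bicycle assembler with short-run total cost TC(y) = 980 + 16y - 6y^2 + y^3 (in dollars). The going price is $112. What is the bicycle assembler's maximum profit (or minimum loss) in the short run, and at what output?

Profit = -$340 at y = 8

AVC = 16 - 6y + y^2; min AVC = $7 at y = 3. Since P = $112 ≥ min AVC, the firm produces.
With MC = 16 - 12y + 3y^2, P = MC on the upward-sloping part at y* = 8.
TR = 112·8 = 896. TC = 980 + 256 = 1236. Profit = 896 − 1236 = -$340.
By producing, the firm covers all variable cost plus $640 of fixed cost; shutting down would lose the full $980.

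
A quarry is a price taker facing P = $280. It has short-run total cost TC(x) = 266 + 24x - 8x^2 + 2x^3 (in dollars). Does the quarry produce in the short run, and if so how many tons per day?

From TC, MC = TC'(x) = 24 - 16x + 6x^2 and AVC = VC/x = 24 - 8x + 2x^2.
AVC is minimized where dAVC/dx = -8 + 4x = 0, at x = 2; min AVC = 24 - 8·2 + 2·2^2 = $16.
Since P = $280 ≥ min AVC = $16, price covers variable cost and the firm should produce.
Solving P = MC: -256 - 16x + 6x^2 = 0 ⇒ x = -16/3 or 8. On the upward-sloping branch, x* = 8.
Check: AVC at x = 8 is $88 ≤ P, so revenue covers variable cost.
Profit = P·x − TC = 280·8 − 970 = $1270.

Produce at x = 8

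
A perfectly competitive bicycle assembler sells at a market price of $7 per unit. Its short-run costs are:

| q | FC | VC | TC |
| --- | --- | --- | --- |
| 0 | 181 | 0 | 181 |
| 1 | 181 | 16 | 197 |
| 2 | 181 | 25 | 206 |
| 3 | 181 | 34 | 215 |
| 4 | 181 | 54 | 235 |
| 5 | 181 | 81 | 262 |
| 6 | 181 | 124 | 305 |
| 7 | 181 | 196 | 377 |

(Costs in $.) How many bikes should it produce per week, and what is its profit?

Compute π = P·q − TC at each output: q=0: -181; q=1: -190; q=2: -192; q=3: -194; q=4: -207; q=5: -227; q=6: -263; q=7: -328.
Profit is highest at q = 0. Equivalently, the lowest AVC in the table is 34/3 ≈ $11.33 at q = 3, and P = $7 falls below it — price never covers variable cost, so the firm shuts down and loses only its fixed cost.

q = 0 (shut down); profit = -$181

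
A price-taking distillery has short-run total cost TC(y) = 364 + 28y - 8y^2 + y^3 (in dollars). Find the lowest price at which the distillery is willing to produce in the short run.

Short-run supply begins at min AVC. From VC = 28y - 8y^2 + y^3, AVC = 28 - 8y + y^2.
dAVC/dy = -8 + 2y = 0 gives y = 4. min AVC = 28 - 8·4 + 4^2 = 12.
The firm shuts down for any P below $12.

$12 per unit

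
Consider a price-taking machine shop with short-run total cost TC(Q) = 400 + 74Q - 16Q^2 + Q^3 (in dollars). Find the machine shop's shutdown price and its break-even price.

Shutdown price = $10; break-even price = $54

Shutdown price = min AVC. AVC = 74 - 16Q + Q^2, with vertex at Q = 8 and minimum $10.
ATC = 400/Q + 74 - 16Q + Q^2. Setting dATC/dQ = −400/Q^2 − 16 + 2Q = 0 gives Q = 10 (since 2·10^3 − 16·10^2 = 400).
min ATC = 400/10 + 74 − 16·10 + 10^2 = $54. That is the break-even price.
Between these two prices the firm operates at a loss; above $54 it earns a profit.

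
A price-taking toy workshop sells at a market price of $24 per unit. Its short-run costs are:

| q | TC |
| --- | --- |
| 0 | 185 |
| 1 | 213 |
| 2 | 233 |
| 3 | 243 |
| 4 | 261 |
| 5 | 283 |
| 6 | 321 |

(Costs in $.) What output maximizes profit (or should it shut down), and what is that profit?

Compute π = P·q − TC at each output: q=0: -185; q=1: -189; q=2: -185; q=3: -171; q=4: -165; q=5: -163; q=6: -177.
Profit is maximized at q = 5. AVC there is 98/5 = $19.60 ≤ P, so producing beats shutting down (which would give -$185).

q = 5; profit = -$163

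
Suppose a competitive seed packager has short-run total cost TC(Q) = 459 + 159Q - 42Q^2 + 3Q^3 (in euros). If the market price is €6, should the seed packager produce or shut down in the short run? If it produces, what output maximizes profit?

Strip out fixed cost: VC = 159Q - 42Q^2 + 3Q^3. Then AVC = 159 - 42Q + 3Q^2 and MC = 159 - 84Q + 9Q^2.
AVC hits its minimum where MC = AVC, at Q = 7, giving min AVC = 159 - 42·7 + 3·7^2 = €12.
With P < min AVC (€6 < €12), every unit sold adds to the loss.
Shutting down limits the loss to fixed cost, €459.

Shut down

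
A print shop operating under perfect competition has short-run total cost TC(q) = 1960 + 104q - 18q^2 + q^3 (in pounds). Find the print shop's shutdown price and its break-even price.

Shutdown price = min AVC. AVC = 104 - 18q + q^2, with vertex at q = 9 and minimum £23.
ATC = 1960/q + 104 - 18q + q^2. Setting dATC/dq = −1960/q^2 − 18 + 2q = 0 gives q = 14 (since 2·14^3 − 18·14^2 = 1960).
min ATC = 1960/14 + 104 − 18·14 + 14^2 = £188. That is the break-even price.
For £23 ≤ P < £188 the firm produces at a loss; below £23 it shuts down.

Shutdown price = £23; break-even price = £188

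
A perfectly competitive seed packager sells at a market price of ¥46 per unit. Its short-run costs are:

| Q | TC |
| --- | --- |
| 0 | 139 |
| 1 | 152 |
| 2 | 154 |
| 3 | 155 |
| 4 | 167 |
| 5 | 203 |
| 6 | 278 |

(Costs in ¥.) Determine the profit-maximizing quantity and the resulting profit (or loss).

Profit at each row (π = 46Q − TC): Q=0: -139; Q=1: -106; Q=2: -62; Q=3: -17; Q=4: 17; Q=5: 27; Q=6: -2.
Profit is maximized at Q = 5. AVC there is 64/5 = ¥12.80 ≤ P, so producing beats shutting down (which would give -¥139).

Q = 5; profit = ¥27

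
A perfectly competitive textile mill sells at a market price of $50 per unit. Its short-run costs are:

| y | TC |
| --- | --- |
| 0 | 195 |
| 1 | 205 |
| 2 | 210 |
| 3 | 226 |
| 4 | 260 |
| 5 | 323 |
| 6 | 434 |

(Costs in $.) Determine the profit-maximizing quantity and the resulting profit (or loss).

y = 4; profit = -$60

Profit at each row (π = 50y − TC): y=0: -195; y=1: -155; y=2: -110; y=3: -76; y=4: -60; y=5: -73; y=6: -134.
Profit is maximized at y = 4. AVC there is 65/4 = $16.25 ≤ P, so producing beats shutting down (which would give -$195).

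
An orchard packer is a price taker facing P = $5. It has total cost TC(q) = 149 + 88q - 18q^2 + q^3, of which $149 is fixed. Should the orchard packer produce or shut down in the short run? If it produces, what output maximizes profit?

Shut down

Variable cost is VC = 88q - 18q^2 + q^3, so AVC = VC/q = 88 - 18q + q^2 and MC = dTC/dq = 88 - 36q + 3q^2.
The AVC parabola has its vertex at q = 18/2 = 9, where AVC = 88 - 18·9 + 9^2 = $7.
With P < min AVC ($5 < $7), every unit sold adds to the loss.
Best response: produce nothing and absorb the $149 fixed cost.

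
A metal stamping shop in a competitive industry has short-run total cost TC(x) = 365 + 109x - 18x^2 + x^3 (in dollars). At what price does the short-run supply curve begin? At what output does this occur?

The shutdown price is the minimum of AVC. VC = 109x - 18x^2 + x^3, so AVC = 109 - 18x + x^2.
dAVC/dx = -18 + 2x = 0 gives x = 9. min AVC = 109 - 18·9 + 9^2 = 28.
So the shutdown price is $28.

$28 per unit, at x = 9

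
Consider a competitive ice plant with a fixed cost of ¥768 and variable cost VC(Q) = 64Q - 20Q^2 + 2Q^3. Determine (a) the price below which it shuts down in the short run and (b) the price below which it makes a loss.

Shutdown price = min AVC. AVC = 64 - 20Q + 2Q^2, with vertex at Q = 5 and minimum ¥14.
ATC = 768/Q + 64 - 20Q + 2Q^2. Setting dATC/dQ = −768/Q^2 − 20 + 4Q = 0 gives Q = 8 (since 4·8^3 − 20·8^2 = 768).
min ATC = 768/8 + 64 − 20·8 + 2·8^2 = ¥128. That is the break-even price.
For ¥14 ≤ P < ¥128 the firm produces at a loss; below ¥14 it shuts down.

Shutdown price = ¥14; break-even price = ¥128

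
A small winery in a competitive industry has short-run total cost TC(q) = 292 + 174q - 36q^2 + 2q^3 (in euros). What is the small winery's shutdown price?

The shutdown price is the minimum of AVC. VC = 174q - 36q^2 + 2q^3, so AVC = 174 - 36q + 2q^2.
dAVC/dq = -36 + 4q = 0 gives q = 9. min AVC = 174 - 36·9 + 2·9^2 = 12.
For P < €12 the firm produces nothing.

€12 per unit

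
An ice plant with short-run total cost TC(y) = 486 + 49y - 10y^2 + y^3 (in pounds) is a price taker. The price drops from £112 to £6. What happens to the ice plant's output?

MC = 49 - 20y + 3y^2; the shutdown threshold is min AVC = £24 (at y = 5).
At P = £112 ≥ min AVC, set P = MC on the rising branch: y = 9.
At P = £6 < min AVC = £24, price no longer covers variable cost at any output, so the firm shuts down: y = 0.

Output falls from 9 to 0 (the firm shuts down)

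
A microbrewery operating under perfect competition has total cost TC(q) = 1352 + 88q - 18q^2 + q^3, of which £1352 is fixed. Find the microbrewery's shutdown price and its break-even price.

AVC = 88 - 18q + q^2; minimized at q = 9, giving min AVC = £7. That is the shutdown price.
ATC = 1352/q + 88 - 18q + q^2. Setting dATC/dq = −1352/q^2 − 18 + 2q = 0 gives q = 13 (since 2·13^3 − 18·13^2 = 1352).
min ATC = 1352/13 + 88 − 18·13 + 13^2 = £127. That is the break-even price.
For £7 ≤ P < £127 the firm produces at a loss; below £7 it shuts down.

Shutdown price = £7; break-even price = £127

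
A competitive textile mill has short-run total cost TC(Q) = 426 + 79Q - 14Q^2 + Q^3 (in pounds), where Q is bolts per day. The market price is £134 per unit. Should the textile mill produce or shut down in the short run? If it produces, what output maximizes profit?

Produce at Q = 11

Variable cost is VC = 79Q - 14Q^2 + Q^3, so AVC = VC/Q = 79 - 14Q + Q^2 and MC = dTC/dQ = 79 - 28Q + 3Q^2.
AVC is minimized where dAVC/dQ = -14 + 2Q = 0, at Q = 7; min AVC = 79 - 14·7 + 7^2 = £30.
Because £134 ≥ £30, revenue can cover variable cost; the firm operates.
Solving P = MC: -55 - 28Q + 3Q^2 = 0 ⇒ Q = -5/3 or 11. On the upward-sloping branch, Q* = 11.
Check: AVC at Q = 11 is £46 ≤ P, so revenue covers variable cost.
Profit = P·Q − TC = 134·11 − 932 = £542.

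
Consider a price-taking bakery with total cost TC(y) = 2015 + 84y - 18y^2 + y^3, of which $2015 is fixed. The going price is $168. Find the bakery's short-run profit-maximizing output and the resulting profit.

Profit = -$55 at y = 14

AVC = 84 - 18y + y^2 has its minimum $3 at y = 9; price $168 clears that bar, so the firm operates.
With MC = 84 - 36y + 3y^2, P = MC on the upward-sloping part at y* = 14.
TR = 168·14 = 2352. TC = 2015 + 392 = 2407. Profit = 2352 − 2407 = -$55.
By producing, the firm covers all variable cost plus $1960 of fixed cost; shutting down would lose the full $2015.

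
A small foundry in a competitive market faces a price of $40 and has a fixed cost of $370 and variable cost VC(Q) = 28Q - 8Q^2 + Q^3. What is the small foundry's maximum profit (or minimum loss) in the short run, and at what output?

Profit = -$226 at Q = 6

AVC = 28 - 8Q + Q^2 has its minimum $12 at Q = 4; price $40 clears that bar, so the firm operates.
With MC = 28 - 16Q + 3Q^2, P = MC on the upward-sloping part at Q* = 6.
TR = 40·6 = 240. TC = 370 + 96 = 466. Profit = 240 − 466 = -$226.
That loss of $226 beats the $370 the firm would lose by shutting down; producing recovers $144 of fixed cost.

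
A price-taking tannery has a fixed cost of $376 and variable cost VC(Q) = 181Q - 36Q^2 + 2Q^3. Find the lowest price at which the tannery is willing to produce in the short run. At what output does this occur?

The shutdown price is the minimum of AVC. VC = 181Q - 36Q^2 + 2Q^3, so AVC = 181 - 36Q + 2Q^2.
dAVC/dQ = -36 + 4Q = 0 gives Q = 9. min AVC = 181 - 36·9 + 2·9^2 = 19.
The firm shuts down for any P below $19.

$19 per unit, at Q = 9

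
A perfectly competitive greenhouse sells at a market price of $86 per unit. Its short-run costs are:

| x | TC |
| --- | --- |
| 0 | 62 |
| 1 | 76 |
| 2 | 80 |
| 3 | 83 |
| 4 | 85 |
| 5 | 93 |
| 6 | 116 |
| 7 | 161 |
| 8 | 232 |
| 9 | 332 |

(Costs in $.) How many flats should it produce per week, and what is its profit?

x = 8; profit = $456

Compute π = P·x − TC at each output: x=0: -62; x=1: 10; x=2: 92; x=3: 175; x=4: 259; x=5: 337; x=6: 400; x=7: 441; x=8: 456; x=9: 442.
Profit is maximized at x = 8. AVC there is 170/8 = $21.25 ≤ P, so producing beats shutting down (which would give -$62).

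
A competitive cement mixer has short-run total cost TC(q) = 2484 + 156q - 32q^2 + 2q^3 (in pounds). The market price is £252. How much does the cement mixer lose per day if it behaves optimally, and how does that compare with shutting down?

AVC = 156 - 32q + 2q^2; min AVC = £28 at q = 8. Since P = £252 ≥ min AVC, the firm produces.
MC = 156 - 64q + 6q^2. Setting P = MC and taking the root on the rising branch gives q* = 12.
TR = 252·12 = 3024. TC = 2484 + 720 = 3204. Profit = 3024 − 3204 = -£180.
By producing, the firm covers all variable cost plus £2304 of fixed cost; shutting down would lose the full £2484.

Profit = -£180 at q = 12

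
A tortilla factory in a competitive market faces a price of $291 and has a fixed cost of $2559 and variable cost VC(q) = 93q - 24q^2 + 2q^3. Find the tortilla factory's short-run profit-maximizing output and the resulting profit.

AVC = 93 - 24q + 2q^2; min AVC = $21 at q = 6. Since P = $291 ≥ min AVC, the firm produces.
MC = 93 - 48q + 6q^2. Setting P = MC and taking the root on the rising branch gives q* = 11.
TR = 291·11 = 3201. TC = 2559 + 781 = 3340. Profit = 3201 − 3340 = -$139.
That loss of $139 beats the $2559 the firm would lose by shutting down; producing recovers $2420 of fixed cost.

Profit = -$139 at q = 11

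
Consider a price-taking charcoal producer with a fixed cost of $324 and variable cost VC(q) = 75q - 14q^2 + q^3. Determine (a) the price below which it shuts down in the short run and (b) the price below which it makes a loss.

Shutdown price = $26; break-even price = $66

Shutdown price = min AVC. AVC = 75 - 14q + q^2, with vertex at q = 7 and minimum $26.
ATC = 324/q + 75 - 14q + q^2. Setting dATC/dq = −324/q^2 − 14 + 2q = 0 gives q = 9 (since 2·9^3 − 14·9^2 = 324).
min ATC = 324/9 + 75 − 14·9 + 9^2 = $66. That is the break-even price.
Between these two prices the firm operates at a loss; above $66 it earns a profit.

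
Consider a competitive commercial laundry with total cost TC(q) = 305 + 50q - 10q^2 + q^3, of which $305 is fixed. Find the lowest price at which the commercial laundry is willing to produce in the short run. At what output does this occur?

The firm shuts down when price falls below the minimum of average variable cost. AVC = VC/q = 50 - 10q + q^2.
At the minimum of AVC, MC = AVC. MC = 50 - 20q + 3q^2; setting MC = AVC gives 2q^2 - 10q = 0, so q = 5. min AVC = 25.
The firm shuts down for any P below $25.

$25 per unit, at q = 5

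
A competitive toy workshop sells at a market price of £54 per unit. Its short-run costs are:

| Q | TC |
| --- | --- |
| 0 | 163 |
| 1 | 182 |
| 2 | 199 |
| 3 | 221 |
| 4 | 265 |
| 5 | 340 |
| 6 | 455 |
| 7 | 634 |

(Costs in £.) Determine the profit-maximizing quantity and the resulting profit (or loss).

Compute π = P·Q − TC at each output: Q=0: -163; Q=1: -128; Q=2: -91; Q=3: -59; Q=4: -49; Q=5: -70; Q=6: -131; Q=7: -256.
Profit is maximized at Q = 4. AVC there is 102/4 = £25.50 ≤ P, so producing beats shutting down (which would give -£163).

Q = 4; profit = -£49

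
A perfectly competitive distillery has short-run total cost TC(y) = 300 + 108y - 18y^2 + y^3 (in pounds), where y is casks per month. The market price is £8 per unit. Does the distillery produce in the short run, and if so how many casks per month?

Shut down

Strip out fixed cost: VC = 108y - 18y^2 + y^3. Then AVC = 108 - 18y + y^2 and MC = 108 - 36y + 3y^2.
AVC hits its minimum where MC = AVC, at y = 9, giving min AVC = 108 - 18·9 + 9^2 = £27.
With P < min AVC (£8 < £27), every unit sold adds to the loss.
The firm minimizes its loss by shutting down and losing only its fixed cost of £300.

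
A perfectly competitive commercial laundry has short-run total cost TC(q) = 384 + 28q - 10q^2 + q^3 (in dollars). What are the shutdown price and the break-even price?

Shutdown price = min AVC. AVC = 28 - 10q + q^2, with vertex at q = 5 and minimum $3.
ATC = 384/q + 28 - 10q + q^2. Setting dATC/dq = −384/q^2 − 10 + 2q = 0 gives q = 8 (since 2·8^3 − 10·8^2 = 384).
min ATC = 384/8 + 28 − 10·8 + 8^2 = $60. That is the break-even price.
Between these two prices the firm operates at a loss; above $60 it earns a profit.

Shutdown price = $3; break-even price = $60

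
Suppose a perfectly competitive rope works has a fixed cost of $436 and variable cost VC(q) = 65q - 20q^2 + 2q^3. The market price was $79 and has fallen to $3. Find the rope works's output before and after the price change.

MC = 65 - 40q + 6q^2; the shutdown threshold is min AVC = $15 (at q = 5).
With P = $79 above the shutdown price, P = MC gives q = 7.
At P = $3 < min AVC = $15, price no longer covers variable cost at any output, so the firm shuts down: q = 0.

Output falls from 7 to 0 (the firm shuts down)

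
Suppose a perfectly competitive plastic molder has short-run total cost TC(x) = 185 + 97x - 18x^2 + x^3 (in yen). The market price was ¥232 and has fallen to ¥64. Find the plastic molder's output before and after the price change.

MC = 97 - 36x + 3x^2; the shutdown threshold is min AVC = ¥16 (at x = 9).
At P = ¥232 ≥ min AVC, set P = MC on the rising branch: x = 15.
At P = ¥64 ≥ min AVC, set P = MC: x = 11. The firm stays open but cuts output.

Output falls from 15 to 11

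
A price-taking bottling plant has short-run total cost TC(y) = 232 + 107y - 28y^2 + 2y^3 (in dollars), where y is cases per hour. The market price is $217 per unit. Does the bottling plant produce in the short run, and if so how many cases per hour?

From TC, MC = TC'(y) = 107 - 56y + 6y^2 and AVC = VC/y = 107 - 28y + 2y^2.
AVC is minimized where dAVC/dy = -28 + 4y = 0, at y = 7; min AVC = 107 - 28·7 + 2·7^2 = $9.
P = $217 exceeds min AVC = $9, so the firm stays open.
Solving P = MC: -110 - 56y + 6y^2 = 0 ⇒ y = -5/3 or 11. On the upward-sloping branch, y* = 11.
Check: AVC at y = 11 is $41 ≤ P, so revenue covers variable cost.
Profit = P·y − TC = 217·11 − 683 = $1704.

Produce at y = 11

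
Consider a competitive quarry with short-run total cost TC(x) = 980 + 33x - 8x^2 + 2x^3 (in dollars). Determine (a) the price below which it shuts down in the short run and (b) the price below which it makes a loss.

Shutdown price = $25; break-even price = $215

AVC = 33 - 8x + 2x^2; minimized at x = 2, giving min AVC = $25. That is the shutdown price.
ATC = 980/x + 33 - 8x + 2x^2. Setting dATC/dx = −980/x^2 − 8 + 4x = 0 gives x = 7 (since 4·7^3 − 8·7^2 = 980).
min ATC = 980/7 + 33 − 8·7 + 2·7^2 = $215. That is the break-even price.
Between these two prices the firm operates at a loss; above $215 it earns a profit.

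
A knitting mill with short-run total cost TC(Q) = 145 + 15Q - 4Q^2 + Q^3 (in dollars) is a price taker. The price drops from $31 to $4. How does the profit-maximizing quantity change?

MC = 15 - 8Q + 3Q^2; the shutdown threshold is min AVC = $11 (at Q = 2).
With P = $31 above the shutdown price, P = MC gives Q = 4.
At P = $4 < min AVC = $11, price no longer covers variable cost at any output, so the firm shuts down: Q = 0.

Output falls from 4 to 0 (the firm shuts down)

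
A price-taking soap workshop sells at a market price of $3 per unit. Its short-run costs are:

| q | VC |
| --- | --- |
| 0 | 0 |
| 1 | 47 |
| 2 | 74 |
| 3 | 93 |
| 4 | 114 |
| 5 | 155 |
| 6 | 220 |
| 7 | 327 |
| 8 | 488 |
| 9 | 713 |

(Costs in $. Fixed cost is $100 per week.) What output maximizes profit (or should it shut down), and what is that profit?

q = 0 (shut down); profit = -$100

Profit at each row (π = 3q − TC): q=0: -100; q=1: -144; q=2: -168; q=3: -184; q=4: -202; q=5: -240; q=6: -302; q=7: -406; q=8: -564; q=9: -786.
Profit is highest at q = 0. Equivalently, the lowest AVC in the table is 114/4 ≈ $28.50 at q = 4, and P = $3 falls below it — price never covers variable cost, so the firm shuts down and loses only its fixed cost.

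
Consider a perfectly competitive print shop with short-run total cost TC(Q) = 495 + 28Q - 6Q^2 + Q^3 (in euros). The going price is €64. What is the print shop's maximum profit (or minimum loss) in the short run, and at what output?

Profit = -€279 at Q = 6

AVC = 28 - 6Q + Q^2 has its minimum €19 at Q = 3; price €64 clears that bar, so the firm operates.
MC = 28 - 12Q + 3Q^2. Setting P = MC and taking the root on the rising branch gives Q* = 6.
TR = 64·6 = 384. TC = 495 + 168 = 663. Profit = 384 − 663 = -€279.
Shutting down would mean losing the fixed cost of €495, so operating at a loss of €279 is better by €216.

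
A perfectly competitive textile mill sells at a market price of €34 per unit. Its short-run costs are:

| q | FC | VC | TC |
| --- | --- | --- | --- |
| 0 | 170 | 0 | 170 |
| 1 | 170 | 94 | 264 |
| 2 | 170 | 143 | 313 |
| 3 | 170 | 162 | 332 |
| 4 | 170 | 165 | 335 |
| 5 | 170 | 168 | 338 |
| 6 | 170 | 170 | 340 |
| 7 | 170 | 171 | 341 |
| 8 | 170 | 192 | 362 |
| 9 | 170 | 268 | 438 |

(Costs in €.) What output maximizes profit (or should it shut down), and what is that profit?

Profit at each row (π = 34q − TC): q=0: -170; q=1: -230; q=2: -245; q=3: -230; q=4: -199; q=5: -168; q=6: -136; q=7: -103; q=8: -90; q=9: -132.
Profit is maximized at q = 8. AVC there is 192/8 = €24 ≤ P, so producing beats shutting down (which would give -€170).

q = 8; profit = -€90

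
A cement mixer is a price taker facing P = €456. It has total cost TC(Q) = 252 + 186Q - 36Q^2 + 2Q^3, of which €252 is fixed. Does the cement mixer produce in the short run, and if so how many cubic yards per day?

Variable cost is VC = 186Q - 36Q^2 + 2Q^3, so AVC = VC/Q = 186 - 36Q + 2Q^2 and MC = dTC/dQ = 186 - 72Q + 6Q^2.
The AVC parabola has its vertex at Q = 36/4 = 9, where AVC = 186 - 36·9 + 2·9^2 = €24.
Because €456 ≥ €24, revenue can cover variable cost; the firm operates.
P = MC gives -270 - 72Q + 6Q^2 = 0, with roots -3 and 15. Take the larger (rising MC): Q* = 15.
Check: AVC at Q = 15 is €96 ≤ P, so revenue covers variable cost.
Profit = P·Q − TC = 456·15 − 1692 = €5148.

Produce at Q = 15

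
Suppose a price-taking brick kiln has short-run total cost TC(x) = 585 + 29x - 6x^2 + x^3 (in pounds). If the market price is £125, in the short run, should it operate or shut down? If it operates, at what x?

Produce at x = 8

Strip out fixed cost: VC = 29x - 6x^2 + x^3. Then AVC = 29 - 6x + x^2 and MC = 29 - 12x + 3x^2.
AVC is minimized where dAVC/dx = -6 + 2x = 0, at x = 3; min AVC = 29 - 6·3 + 3^2 = £20.
Since P = £125 ≥ min AVC = £20, price covers variable cost and the firm should produce.
Solving P = MC: -96 - 12x + 3x^2 = 0 ⇒ x = -4 or 8. On the upward-sloping branch, x* = 8.
Check: AVC at x = 8 is £45 ≤ P, so revenue covers variable cost.
Profit = P·x − TC = 125·8 − 945 = £55.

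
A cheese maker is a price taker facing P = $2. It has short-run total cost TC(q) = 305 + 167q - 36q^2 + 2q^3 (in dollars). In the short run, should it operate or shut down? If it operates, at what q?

Shut down

From TC, MC = TC'(q) = 167 - 72q + 6q^2 and AVC = VC/q = 167 - 36q + 2q^2.
AVC is minimized where dAVC/dq = -36 + 4q = 0, at q = 9; min AVC = 167 - 36·9 + 2·9^2 = $5.
With P < min AVC ($2 < $5), every unit sold adds to the loss.
Best response: produce nothing and absorb the $305 fixed cost.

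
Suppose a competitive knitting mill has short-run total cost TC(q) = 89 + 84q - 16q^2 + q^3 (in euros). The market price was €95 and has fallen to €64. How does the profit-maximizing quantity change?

AVC = 84 - 16q + q^2, minimized at q = 8 where min AVC = €20. MC = 84 - 32q + 3q^2.
With P = €95 above the shutdown price, P = MC gives q = 11.
At P = €64 ≥ min AVC, set P = MC: q = 10. The firm stays open but cuts output.

Output falls from 11 to 10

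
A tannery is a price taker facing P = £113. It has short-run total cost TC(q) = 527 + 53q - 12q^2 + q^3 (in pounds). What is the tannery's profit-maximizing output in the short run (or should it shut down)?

Produce at q = 10

Variable cost is VC = 53q - 12q^2 + q^3, so AVC = VC/q = 53 - 12q + q^2 and MC = dTC/dq = 53 - 24q + 3q^2.
AVC is minimized where dAVC/dq = -12 + 2q = 0, at q = 6; min AVC = 53 - 12·6 + 6^2 = £17.
P = £113 exceeds min AVC = £17, so the firm stays open.
Set P = MC: 113 = 53 - 24q + 3q^2 → -60 - 24q + 3q^2 = 0. The roots are q = -2 and q = 10; the profit-maximizing output is on the rising part of MC, so q* = 10.
Check: AVC at q = 10 is £33 ≤ P, so revenue covers variable cost.
Profit = P·q − TC = 113·10 − 857 = £273.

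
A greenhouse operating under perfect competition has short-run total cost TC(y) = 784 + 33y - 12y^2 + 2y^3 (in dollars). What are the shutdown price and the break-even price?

Shutdown price = $15; break-even price = $159

Shutdown price = min AVC. AVC = 33 - 12y + 2y^2, with vertex at y = 3 and minimum $15.
ATC = 784/y + 33 - 12y + 2y^2. Setting dATC/dy = −784/y^2 − 12 + 4y = 0 gives y = 7 (since 4·7^3 − 12·7^2 = 784).
min ATC = 784/7 + 33 − 12·7 + 2·7^2 = $159. That is the break-even price.
Between these two prices the firm operates at a loss; above $159 it earns a profit.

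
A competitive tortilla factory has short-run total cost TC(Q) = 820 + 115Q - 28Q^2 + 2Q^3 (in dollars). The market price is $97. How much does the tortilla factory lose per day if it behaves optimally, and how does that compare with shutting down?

AVC = 115 - 28Q + 2Q^2 has its minimum $17 at Q = 7; price $97 clears that bar, so the firm operates.
With MC = 115 - 56Q + 6Q^2, P = MC on the upward-sloping part at Q* = 9.
TR = 97·9 = 873. TC = 820 + 225 = 1045. Profit = 873 − 1045 = -$172.
By producing, the firm covers all variable cost plus $648 of fixed cost; shutting down would lose the full $820.

Profit = -$172 at Q = 9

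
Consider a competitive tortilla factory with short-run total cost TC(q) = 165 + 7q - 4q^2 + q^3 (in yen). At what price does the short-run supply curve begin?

Short-run supply begins at min AVC. From VC = 7q - 4q^2 + q^3, AVC = 7 - 4q + q^2.
dAVC/dq = -4 + 2q = 0 gives q = 2. min AVC = 7 - 4·2 + 2^2 = 3.
The firm shuts down for any P below ¥3.

¥3 per unit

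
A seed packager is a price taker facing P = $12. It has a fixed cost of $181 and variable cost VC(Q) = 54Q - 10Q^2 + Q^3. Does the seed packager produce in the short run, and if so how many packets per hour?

Strip out fixed cost: VC = 54Q - 10Q^2 + Q^3. Then AVC = 54 - 10Q + Q^2 and MC = 54 - 20Q + 3Q^2.
AVC hits its minimum where MC = AVC, at Q = 5, giving min AVC = 54 - 10·5 + 5^2 = $29.
With P < min AVC ($12 < $29), every unit sold adds to the loss.
Shutting down limits the loss to fixed cost, $181.

Shut down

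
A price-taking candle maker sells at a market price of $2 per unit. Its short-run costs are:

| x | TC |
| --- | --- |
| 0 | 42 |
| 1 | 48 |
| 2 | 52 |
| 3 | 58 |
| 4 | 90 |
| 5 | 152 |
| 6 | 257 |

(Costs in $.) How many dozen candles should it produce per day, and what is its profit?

Profit at each row (π = 2x − TC): x=0: -42; x=1: -46; x=2: -48; x=3: -52; x=4: -82; x=5: -142; x=6: -245.
Profit is highest at x = 0. Equivalently, the lowest AVC in the table is 10/2 ≈ $5 at x = 2, and P = $2 falls below it — price never covers variable cost, so the firm shuts down and loses only its fixed cost.

x = 0 (shut down); profit = -$42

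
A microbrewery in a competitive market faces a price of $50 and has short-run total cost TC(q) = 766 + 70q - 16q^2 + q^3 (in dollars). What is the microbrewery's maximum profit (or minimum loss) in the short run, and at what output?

AVC = 70 - 16q + q^2; min AVC = $6 at q = 8. Since P = $50 ≥ min AVC, the firm produces.
With MC = 70 - 32q + 3q^2, P = MC on the upward-sloping part at q* = 10.
TR = 50·10 = 500. TC = 766 + 100 = 866. Profit = 500 − 866 = -$366.
By producing, the firm covers all variable cost plus $400 of fixed cost; shutting down would lose the full $766.

Profit = -$366 at q = 10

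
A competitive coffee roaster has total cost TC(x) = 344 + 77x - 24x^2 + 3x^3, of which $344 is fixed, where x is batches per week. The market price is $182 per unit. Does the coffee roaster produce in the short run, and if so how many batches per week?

Produce at x = 7

From TC, MC = TC'(x) = 77 - 48x + 9x^2 and AVC = VC/x = 77 - 24x + 3x^2.
AVC is minimized where dAVC/dx = -24 + 6x = 0, at x = 4; min AVC = 77 - 24·4 + 3·4^2 = $29.
Since P = $182 ≥ min AVC = $29, price covers variable cost and the firm should produce.
Solving P = MC: -105 - 48x + 9x^2 = 0 ⇒ x = -5/3 or 7. On the upward-sloping branch, x* = 7.
Check: AVC at x = 7 is $56 ≤ P, so revenue covers variable cost.
Profit = P·x − TC = 182·7 − 736 = $538.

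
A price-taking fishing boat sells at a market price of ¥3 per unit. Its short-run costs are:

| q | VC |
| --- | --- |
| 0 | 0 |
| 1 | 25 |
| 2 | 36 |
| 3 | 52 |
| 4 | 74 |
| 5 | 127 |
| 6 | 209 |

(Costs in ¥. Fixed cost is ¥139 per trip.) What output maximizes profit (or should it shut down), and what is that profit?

Tabulate TR − TC: q=0: -139; q=1: -161; q=2: -169; q=3: -182; q=4: -201; q=5: -251; q=6: -330.
Profit is highest at q = 0. Equivalently, the lowest AVC in the table is 52/3 ≈ ¥17.33 at q = 3, and P = ¥3 falls below it — price never covers variable cost, so the firm shuts down and loses only its fixed cost.

q = 0 (shut down); profit = -¥139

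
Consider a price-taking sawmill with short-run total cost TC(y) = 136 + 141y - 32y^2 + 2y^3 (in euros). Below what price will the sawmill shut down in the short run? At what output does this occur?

€13 per unit, at y = 8

The firm shuts down when price falls below the minimum of average variable cost. AVC = VC/y = 141 - 32y + 2y^2.
At the minimum of AVC, MC = AVC. MC = 141 - 64y + 6y^2; setting MC = AVC gives 4y^2 - 32y = 0, so y = 8. min AVC = 13.
For P < €13 the firm produces nothing.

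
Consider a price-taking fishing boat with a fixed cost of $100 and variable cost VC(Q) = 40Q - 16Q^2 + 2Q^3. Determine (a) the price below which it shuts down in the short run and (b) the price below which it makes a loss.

Shutdown price = $8; break-even price = $30

Shutdown price = min AVC. AVC = 40 - 16Q + 2Q^2, with vertex at Q = 4 and minimum $8.
ATC = 100/Q + 40 - 16Q + 2Q^2. Setting dATC/dQ = −100/Q^2 − 16 + 4Q = 0 gives Q = 5 (since 4·5^3 − 16·5^2 = 100).
min ATC = 100/5 + 40 − 16·5 + 2·5^2 = $30. That is the break-even price.
Between these two prices the firm operates at a loss; above $30 it earns a profit.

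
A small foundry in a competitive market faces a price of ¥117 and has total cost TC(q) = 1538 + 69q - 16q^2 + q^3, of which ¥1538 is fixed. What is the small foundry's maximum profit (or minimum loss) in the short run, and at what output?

Profit = -¥386 at q = 12

AVC = 69 - 16q + q^2; min AVC = ¥5 at q = 8. Since P = ¥117 ≥ min AVC, the firm produces.
With MC = 69 - 32q + 3q^2, P = MC on the upward-sloping part at q* = 12.
TR = 117·12 = 1404. TC = 1538 + 252 = 1790. Profit = 1404 − 1790 = -¥386.
Shutting down would mean losing the fixed cost of ¥1538, so operating at a loss of ¥386 is better by ¥1152.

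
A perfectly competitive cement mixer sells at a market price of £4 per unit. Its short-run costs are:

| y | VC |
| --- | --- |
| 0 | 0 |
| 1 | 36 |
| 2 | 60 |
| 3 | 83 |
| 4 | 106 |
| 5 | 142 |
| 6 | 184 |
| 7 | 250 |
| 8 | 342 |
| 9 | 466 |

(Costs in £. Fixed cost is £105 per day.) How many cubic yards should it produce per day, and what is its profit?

y = 0 (shut down); profit = -£105

Tabulate TR − TC: y=0: -105; y=1: -137; y=2: -157; y=3: -176; y=4: -195; y=5: -227; y=6: -265; y=7: -327; y=8: -415; y=9: -535.
Profit is highest at y = 0. Equivalently, the lowest AVC in the table is 106/4 ≈ £26.50 at y = 4, and P = £4 falls below it — price never covers variable cost, so the firm shuts down and loses only its fixed cost.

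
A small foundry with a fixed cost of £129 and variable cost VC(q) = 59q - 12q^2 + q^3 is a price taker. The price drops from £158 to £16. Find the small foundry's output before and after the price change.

AVC = 59 - 12q + q^2, minimized at q = 6 where min AVC = £23. MC = 59 - 24q + 3q^2.
At P = £158 ≥ min AVC, set P = MC on the rising branch: q = 11.
At P = £16 < min AVC = £23, price no longer covers variable cost at any output, so the firm shuts down: q = 0.

Output falls from 11 to 0 (the firm shuts down)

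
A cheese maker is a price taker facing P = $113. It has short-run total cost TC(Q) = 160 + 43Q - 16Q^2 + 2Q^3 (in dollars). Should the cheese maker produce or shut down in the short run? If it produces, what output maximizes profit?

Produce at Q = 7

Strip out fixed cost: VC = 43Q - 16Q^2 + 2Q^3. Then AVC = 43 - 16Q + 2Q^2 and MC = 43 - 32Q + 6Q^2.
AVC is minimized where dAVC/dQ = -16 + 4Q = 0, at Q = 4; min AVC = 43 - 16·4 + 2·4^2 = $11.
Because $113 ≥ $11, revenue can cover variable cost; the firm operates.
Solving P = MC: -70 - 32Q + 6Q^2 = 0 ⇒ Q = -5/3 or 7. On the upward-sloping branch, Q* = 7.
Check: AVC at Q = 7 is $29 ≤ P, so revenue covers variable cost.
Profit = P·Q − TC = 113·7 − 363 = $428.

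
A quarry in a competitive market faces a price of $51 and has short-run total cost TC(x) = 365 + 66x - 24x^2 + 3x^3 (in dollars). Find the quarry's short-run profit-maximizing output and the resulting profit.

AVC = 66 - 24x + 3x^2; min AVC = $18 at x = 4. Since P = $51 ≥ min AVC, the firm produces.
MC = 66 - 48x + 9x^2. Setting P = MC and taking the root on the rising branch gives x* = 5.
TR = 51·5 = 255. TC = 365 + 105 = 470. Profit = 255 − 470 = -$215.
Shutting down would mean losing the fixed cost of $365, so operating at a loss of $215 is better by $150.

Profit = -$215 at x = 5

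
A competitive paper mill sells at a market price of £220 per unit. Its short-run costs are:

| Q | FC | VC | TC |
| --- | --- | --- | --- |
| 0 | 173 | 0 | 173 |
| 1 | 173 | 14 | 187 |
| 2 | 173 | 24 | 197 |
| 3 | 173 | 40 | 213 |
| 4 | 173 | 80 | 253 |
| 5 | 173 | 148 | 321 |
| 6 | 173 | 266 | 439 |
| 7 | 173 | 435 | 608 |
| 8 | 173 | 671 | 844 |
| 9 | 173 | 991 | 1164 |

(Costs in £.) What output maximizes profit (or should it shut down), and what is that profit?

Profit at each row (π = 220Q − TC): Q=0: -173; Q=1: 33; Q=2: 243; Q=3: 447; Q=4: 627; Q=5: 779; Q=6: 881; Q=7: 932; Q=8: 916; Q=9: 816.
Profit is maximized at Q = 7. AVC there is 435/7 = £62.14 ≤ P, so producing beats shutting down (which would give -£173).

Q = 7; profit = £932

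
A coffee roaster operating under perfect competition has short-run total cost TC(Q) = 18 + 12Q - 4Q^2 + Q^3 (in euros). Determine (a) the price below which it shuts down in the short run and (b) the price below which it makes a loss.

Shutdown price = €8; break-even price = €15

AVC = 12 - 4Q + Q^2; minimized at Q = 2, giving min AVC = €8. That is the shutdown price.
ATC = 18/Q + 12 - 4Q + Q^2. Setting dATC/dQ = −18/Q^2 − 4 + 2Q = 0 gives Q = 3 (since 2·3^3 − 4·3^2 = 18).
min ATC = 18/3 + 12 − 4·3 + 3^2 = €15. That is the break-even price.
Between these two prices the firm operates at a loss; above €15 it earns a profit.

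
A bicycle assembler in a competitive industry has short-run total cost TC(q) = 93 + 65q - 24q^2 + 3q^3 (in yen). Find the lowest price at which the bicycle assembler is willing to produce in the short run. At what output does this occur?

The firm shuts down when price falls below the minimum of average variable cost. AVC = VC/q = 65 - 24q + 3q^2.
At the minimum of AVC, MC = AVC. MC = 65 - 48q + 9q^2; setting MC = AVC gives 6q^2 - 24q = 0, so q = 4. min AVC = 17.
For P < ¥17 the firm produces nothing.

¥17 per unit, at q = 4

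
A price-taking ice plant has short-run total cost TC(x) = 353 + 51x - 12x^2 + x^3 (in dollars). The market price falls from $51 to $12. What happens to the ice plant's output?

Output falls from 8 to 0 (the firm shuts down)

MC = 51 - 24x + 3x^2; the shutdown threshold is min AVC = $15 (at x = 6).
At P = $51 ≥ min AVC, set P = MC on the rising branch: x = 8.
At P = $12 < min AVC = $15, price no longer covers variable cost at any output, so the firm shuts down: x = 0.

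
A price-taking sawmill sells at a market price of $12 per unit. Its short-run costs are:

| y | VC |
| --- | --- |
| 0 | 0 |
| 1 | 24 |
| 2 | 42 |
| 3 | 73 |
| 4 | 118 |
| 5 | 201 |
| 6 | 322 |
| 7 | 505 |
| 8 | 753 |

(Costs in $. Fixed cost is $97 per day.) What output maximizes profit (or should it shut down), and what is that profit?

y = 0 (shut down); profit = -$97

Tabulate TR − TC: y=0: -97; y=1: -109; y=2: -115; y=3: -134; y=4: -167; y=5: -238; y=6: -347; y=7: -518; y=8: -754.
Profit is highest at y = 0. Equivalently, the lowest AVC in the table is 42/2 ≈ $21 at y = 2, and P = $12 falls below it — price never covers variable cost, so the firm shuts down and loses only its fixed cost.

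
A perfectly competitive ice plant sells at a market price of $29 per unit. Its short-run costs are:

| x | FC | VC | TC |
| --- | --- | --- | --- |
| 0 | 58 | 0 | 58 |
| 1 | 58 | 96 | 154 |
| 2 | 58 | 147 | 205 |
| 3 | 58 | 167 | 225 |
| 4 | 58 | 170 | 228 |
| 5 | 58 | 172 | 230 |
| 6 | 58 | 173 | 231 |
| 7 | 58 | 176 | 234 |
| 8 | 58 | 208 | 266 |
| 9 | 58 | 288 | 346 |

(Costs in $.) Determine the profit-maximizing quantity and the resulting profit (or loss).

x = 7; profit = -$31

Profit at each row (π = 29x − TC): x=0: -58; x=1: -125; x=2: -147; x=3: -138; x=4: -112; x=5: -85; x=6: -57; x=7: -31; x=8: -34; x=9: -85.
Profit is maximized at x = 7. AVC there is 176/7 = $25.14 ≤ P, so producing beats shutting down (which would give -$58).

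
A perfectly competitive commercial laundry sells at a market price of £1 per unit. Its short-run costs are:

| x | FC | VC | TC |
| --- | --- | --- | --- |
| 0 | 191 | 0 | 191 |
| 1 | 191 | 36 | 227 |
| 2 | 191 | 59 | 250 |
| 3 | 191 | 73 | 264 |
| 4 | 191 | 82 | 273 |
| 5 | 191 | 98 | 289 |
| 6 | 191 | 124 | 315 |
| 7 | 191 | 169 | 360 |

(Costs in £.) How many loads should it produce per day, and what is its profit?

Compute π = P·x − TC at each output: x=0: -191; x=1: -226; x=2: -248; x=3: -261; x=4: -269; x=5: -284; x=6: -309; x=7: -353.
Profit is highest at x = 0. Equivalently, the lowest AVC in the table is 98/5 ≈ £19.60 at x = 5, and P = £1 falls below it — price never covers variable cost, so the firm shuts down and loses only its fixed cost.

x = 0 (shut down); profit = -£191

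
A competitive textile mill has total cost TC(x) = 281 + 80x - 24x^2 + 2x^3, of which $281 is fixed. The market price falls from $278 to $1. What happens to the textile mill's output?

Output falls from 11 to 0 (the firm shuts down)

MC = 80 - 48x + 6x^2; the shutdown threshold is min AVC = $8 (at x = 6).
With P = $278 above the shutdown price, P = MC gives x = 11.
At P = $1 < min AVC = $8, price no longer covers variable cost at any output, so the firm shuts down: x = 0.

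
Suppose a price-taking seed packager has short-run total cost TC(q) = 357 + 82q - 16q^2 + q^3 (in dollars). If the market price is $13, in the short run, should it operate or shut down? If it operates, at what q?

Variable cost is VC = 82q - 16q^2 + q^3, so AVC = VC/q = 82 - 16q + q^2 and MC = dTC/dq = 82 - 32q + 3q^2.
The AVC parabola has its vertex at q = 16/2 = 8, where AVC = 82 - 16·8 + 8^2 = $18.
P = $13 lies below min AVC = $18; no output level covers variable cost.
The firm minimizes its loss by shutting down and losing only its fixed cost of $357.

Shut down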